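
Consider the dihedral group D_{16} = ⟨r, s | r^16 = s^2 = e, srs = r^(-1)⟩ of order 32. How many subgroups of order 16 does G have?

|G| = 32 and 16 | 32, so subgroups of order 16 are possible by Lagrange.
The subgroups of order 16 are: {e, r, r^2, r^3, r^4, r^5, r^6, r^7, r^8, r^9, r^10, r^11, r^12, r^13, r^14, r^15}; {e, r^2, r^4, r^6, r^8, r^10, r^12, r^14, s, r^2s, r^4s, r^6s, r^8s, r^10s, r^12s, r^14s}; {e, r^2, r^4, r^6, r^8, r^10, r^12, r^14, rs, r^3s, r^5s, r^7s, r^9s, r^11s, r^13s, r^15s}.
So G has 3 subgroups of order 16.

3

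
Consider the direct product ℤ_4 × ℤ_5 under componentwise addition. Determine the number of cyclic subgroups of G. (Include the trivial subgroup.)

6

Each element a generates a cyclic subgroup ⟨a⟩; distinct elements may generate the same one (a cyclic group of order d has φ(d) generators).
Cyclic subgroups by order — order 1: 1; order 2: 1; order 4: 1; order 5: 1; order 10: 1; order 20: 1.
Total: 6.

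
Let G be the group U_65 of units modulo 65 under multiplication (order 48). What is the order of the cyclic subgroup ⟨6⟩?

12

Compute successive powers of 6 mod 65: 6, 36, 21, 61, 41, 51, 46, 16, …; 6^12 ≡ 1 (mod 65).
So |⟨6⟩| = 12.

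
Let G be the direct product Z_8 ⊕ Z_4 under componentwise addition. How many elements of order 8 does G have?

16

An element (a,b) has order lcm(ord(a), ord(b)); count pairs with lcm equal to 8.
Enumerating gives 16 such elements.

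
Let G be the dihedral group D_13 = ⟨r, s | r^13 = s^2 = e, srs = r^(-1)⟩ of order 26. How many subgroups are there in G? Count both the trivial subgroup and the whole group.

16

|G| = 26, so by Lagrange every subgroup order divides 26. Divisors: 1, 2, 13, 26.
Subgroups by order — order 1: 1; order 2: 13; order 13: 1; order 26: 1.
Total: 1 + 13 + 1 + 1 = 16.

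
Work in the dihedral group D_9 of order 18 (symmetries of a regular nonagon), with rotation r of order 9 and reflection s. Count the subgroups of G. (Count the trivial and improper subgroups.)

|G| = 18, so by Lagrange every subgroup order divides 18. Divisors: 1, 2, 3, 6, 9, 18.
Subgroups by order — order 1: 1; order 2: 9; order 3: 1; order 6: 3; order 9: 1; order 18: 1.
Total: 1 + 9 + 1 + 3 + 1 + 1 = 16.

16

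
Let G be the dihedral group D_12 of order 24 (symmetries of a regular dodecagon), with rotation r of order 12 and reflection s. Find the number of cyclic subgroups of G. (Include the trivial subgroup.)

Each element a generates a cyclic subgroup ⟨a⟩; distinct elements may generate the same one (a cyclic group of order d has φ(d) generators).
Cyclic subgroups by order — order 1: 1; order 2: 13; order 3: 1; order 4: 1; order 6: 1; order 12: 1.
Total: 18.

18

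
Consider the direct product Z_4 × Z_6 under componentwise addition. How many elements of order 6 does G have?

6

An element (a,b) has order lcm(ord(a), ord(b)); count pairs with lcm equal to 6.
Enumerating gives 6 such elements.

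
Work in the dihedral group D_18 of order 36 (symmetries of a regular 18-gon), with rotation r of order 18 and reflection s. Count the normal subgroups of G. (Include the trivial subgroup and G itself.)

G has 45 subgroups. Checking conjugation-invariance by order — order 1: 1/1 normal; order 2: 1/19 normal; order 3: 1/1 normal; order 4: 0/9 normal; order 6: 1/7 normal; order 9: 1/1 normal; order 12: 0/3 normal; order 18: 3/3 normal; order 36: 1/1 normal.
Total normal subgroups: 9.

9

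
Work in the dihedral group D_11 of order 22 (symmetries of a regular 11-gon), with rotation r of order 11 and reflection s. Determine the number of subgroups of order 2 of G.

|G| = 22 and 2 | 22, so subgroups of order 2 are possible by Lagrange.
The subgroups of order 2 are: {e, r^10s}; {e, r^2s}; {e, r^3s}; {e, r^4s}; … (11 in all).
So G has 11 subgroups of order 2.

11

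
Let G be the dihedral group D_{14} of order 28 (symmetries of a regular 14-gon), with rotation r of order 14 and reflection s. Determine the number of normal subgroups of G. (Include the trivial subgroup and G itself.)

G has 28 subgroups. Checking conjugation-invariance by order — order 1: 1/1 normal; order 2: 1/15 normal; order 4: 0/7 normal; order 7: 1/1 normal; order 14: 3/3 normal; order 28: 1/1 normal.
Total normal subgroups: 7.

7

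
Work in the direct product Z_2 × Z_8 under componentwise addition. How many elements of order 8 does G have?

8

An element (a,b) has order lcm(ord(a), ord(b)); count pairs with lcm equal to 8.
Enumerating gives 8 such elements.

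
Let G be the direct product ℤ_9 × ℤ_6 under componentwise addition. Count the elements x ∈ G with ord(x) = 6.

8

An element (a,b) has order lcm(ord(a), ord(b)); count pairs with lcm equal to 6.
Enumerating gives 8 such elements.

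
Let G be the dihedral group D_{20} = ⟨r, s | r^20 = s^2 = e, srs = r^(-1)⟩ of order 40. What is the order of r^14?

10

Computing powers of r^14: the smallest k with (r^14)^k = e is k = 10.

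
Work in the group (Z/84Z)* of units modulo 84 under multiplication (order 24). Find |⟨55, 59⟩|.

|⟨55⟩| = 2 and |⟨59⟩| = 6, so |H| is a multiple of lcm(2, 6) = 6 and divides |G| = 24.
Closing under the operation: H = {1, 19, 25, 29, 31, 37, 47, 53, 55, 59, 65, 83}, so |H| = 12.

12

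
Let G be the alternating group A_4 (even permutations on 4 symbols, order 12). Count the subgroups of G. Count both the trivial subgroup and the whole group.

|G| = 12, so by Lagrange every subgroup order divides 12. Divisors: 1, 2, 3, 4, 6, 12.
Subgroups by order — order 1: 1; order 2: 3; order 3: 4; order 4: 1; order 6: 0; order 12: 1.
Total: 1 + 3 + 4 + 1 + 0 + 1 = 10.

10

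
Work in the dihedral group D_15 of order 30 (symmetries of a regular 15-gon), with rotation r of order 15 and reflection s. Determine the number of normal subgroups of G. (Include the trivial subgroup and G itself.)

5

G has 28 subgroups. Checking conjugation-invariance by order — order 1: 1/1 normal; order 2: 0/15 normal; order 3: 1/1 normal; order 5: 1/1 normal; order 6: 0/5 normal; order 10: 0/3 normal; order 15: 1/1 normal; order 30: 1/1 normal.
Total normal subgroups: 5.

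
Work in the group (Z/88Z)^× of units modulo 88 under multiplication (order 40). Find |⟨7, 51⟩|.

|⟨7⟩| = 10 and |⟨51⟩| = 10, so |H| is a multiple of lcm(10, 10) = 10 and divides |G| = 40.
Closing under the operation: H = {1, 5, 7, 9, 19, 25, 35, 37, 39, 43, 45, 49, 51, 53, 63, 69, 79, 81, 83, 87}, so |H| = 20.

20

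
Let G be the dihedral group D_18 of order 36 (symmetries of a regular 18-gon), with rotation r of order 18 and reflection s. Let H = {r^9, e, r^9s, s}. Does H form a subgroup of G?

|H| = 4 divides |G| = 36, consistent with Lagrange.
H contains the identity, every element's inverse is in H, and H is closed under ·: it is a subgroup.

Yes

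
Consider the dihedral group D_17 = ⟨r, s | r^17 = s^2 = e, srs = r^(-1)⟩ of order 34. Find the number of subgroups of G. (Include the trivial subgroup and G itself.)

20

|G| = 34, so by Lagrange every subgroup order divides 34. Divisors: 1, 2, 17, 34.
Subgroups by order — order 1: 1; order 2: 17; order 17: 1; order 34: 1.
Total: 1 + 17 + 1 + 1 = 20.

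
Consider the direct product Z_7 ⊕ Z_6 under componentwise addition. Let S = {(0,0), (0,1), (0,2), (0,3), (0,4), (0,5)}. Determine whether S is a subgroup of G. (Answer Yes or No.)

Yes

|S| = 6 divides |G| = 42, consistent with Lagrange.
S contains the identity, every element's inverse is in S, and S is closed under +: it is a subgroup.
In fact S = ⟨(0,1)⟩.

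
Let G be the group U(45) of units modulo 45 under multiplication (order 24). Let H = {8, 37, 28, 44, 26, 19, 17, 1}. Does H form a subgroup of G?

|H| = 8 divides |G| = 24, consistent with Lagrange.
H contains the identity, every element's inverse is in H, and H is closed under ·: it is a subgroup.

Yes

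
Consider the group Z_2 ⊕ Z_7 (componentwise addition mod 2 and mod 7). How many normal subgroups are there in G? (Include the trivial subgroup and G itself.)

G is abelian, so every subgroup is normal.
G has 4 subgroups in total, hence 4 normal subgroups.

4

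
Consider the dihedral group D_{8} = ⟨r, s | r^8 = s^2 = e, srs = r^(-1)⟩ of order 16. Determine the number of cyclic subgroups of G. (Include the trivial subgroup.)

12

A cyclic subgroup of order d is generated by each of its φ(d) elements of order d, so the cyclic subgroups of order d number (#elements of order d)/φ(d).
Cyclic subgroups by order — order 1: 1; order 2: 9; order 4: 1; order 8: 1.
Total: 12.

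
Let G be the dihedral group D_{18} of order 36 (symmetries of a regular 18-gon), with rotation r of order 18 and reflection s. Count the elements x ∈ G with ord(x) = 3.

The elements of order 3 are: r^6, r^12.
That's 2.

2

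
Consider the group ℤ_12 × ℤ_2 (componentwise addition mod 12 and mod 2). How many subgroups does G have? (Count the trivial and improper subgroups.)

16

|G| = 24, so by Lagrange every subgroup order divides 24. Divisors: 1, 2, 3, 4, 6, 8, 12, 24.
Subgroups by order — order 1: 1; order 2: 3; order 3: 1; order 4: 3; order 6: 3; order 8: 1; order 12: 3; order 24: 1.
Total: 1 + 3 + 1 + 3 + 3 + 1 + 3 + 1 = 16.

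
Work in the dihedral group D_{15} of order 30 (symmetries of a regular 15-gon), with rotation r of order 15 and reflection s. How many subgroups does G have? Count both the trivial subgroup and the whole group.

|G| = 30, so by Lagrange every subgroup order divides 30. Divisors: 1, 2, 3, 5, 6, 10, 15, 30.
Subgroups by order — order 1: 1; order 2: 15; order 3: 1; order 5: 1; order 6: 5; order 10: 3; order 15: 1; order 30: 1.
Total: 1 + 15 + 1 + 1 + 5 + 3 + 1 + 1 = 28.

28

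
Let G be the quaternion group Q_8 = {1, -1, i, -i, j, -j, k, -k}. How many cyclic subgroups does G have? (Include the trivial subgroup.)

Each element a generates a cyclic subgroup ⟨a⟩; distinct elements may generate the same one (a cyclic group of order d has φ(d) generators).
Cyclic subgroups by order — order 1: 1; order 2: 1; order 4: 3.
Total: 5.

5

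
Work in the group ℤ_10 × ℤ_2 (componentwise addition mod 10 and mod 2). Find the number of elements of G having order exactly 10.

An element (a,b) has order lcm(ord(a), ord(b)); count pairs with lcm equal to 10.
Enumerating gives 12 such elements.

12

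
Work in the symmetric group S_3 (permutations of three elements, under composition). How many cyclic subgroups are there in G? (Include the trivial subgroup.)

A cyclic subgroup of order d is generated by each of its φ(d) elements of order d, so the cyclic subgroups of order d number (#elements of order d)/φ(d).
Cyclic subgroups by order — order 1: 1; order 2: 3; order 3: 1.
Total: 5.

5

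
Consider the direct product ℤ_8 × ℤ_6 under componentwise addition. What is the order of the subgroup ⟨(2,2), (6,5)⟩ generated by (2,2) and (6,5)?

24

|⟨(2,2)⟩| = 12 and |⟨(6,5)⟩| = 12, so |H| is a multiple of lcm(12, 12) = 12 and divides |G| = 48.
Closing under the operation: H = {(0,0), (0,1), (0,2), (0,3), (0,4), (0,5), (2,0), (2,1), (2,2), (2,3), (2,4), (2,5), (4,0), (4,1), (4,2), (4,3), (4,4), (4,5), (6,0), (6,1), (6,2), (6,3), (6,4), (6,5)}, so |H| = 24.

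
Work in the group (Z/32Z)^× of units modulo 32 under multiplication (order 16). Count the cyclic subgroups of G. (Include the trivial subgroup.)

8

Each element a generates a cyclic subgroup ⟨a⟩; distinct elements may generate the same one (a cyclic group of order d has φ(d) generators).
Cyclic subgroups by order — order 1: 1; order 2: 3; order 4: 2; order 8: 2.
Total: 8.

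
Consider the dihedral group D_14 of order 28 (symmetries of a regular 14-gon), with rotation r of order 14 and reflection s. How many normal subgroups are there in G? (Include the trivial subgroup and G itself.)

G has 28 subgroups. Checking conjugation-invariance by order — order 1: 1/1 normal; order 2: 1/15 normal; order 4: 0/7 normal; order 7: 1/1 normal; order 14: 3/3 normal; order 28: 1/1 normal.
Total normal subgroups: 7.

7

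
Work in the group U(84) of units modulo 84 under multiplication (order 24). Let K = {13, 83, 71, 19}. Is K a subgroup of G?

No

The identity 1 ∉ K, so K is not a subgroup.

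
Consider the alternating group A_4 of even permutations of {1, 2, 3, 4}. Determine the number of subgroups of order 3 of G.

4

|G| = 12 and 3 | 12, so subgroups of order 3 are possible by Lagrange.
The subgroups of order 3 are: {e, (1 2 3), (1 3 2)}; {e, (1 2 4), (1 4 2)}; {e, (1 3 4), (1 4 3)}; {e, (2 3 4), (2 4 3)}.
So G has 4 subgroups of order 3.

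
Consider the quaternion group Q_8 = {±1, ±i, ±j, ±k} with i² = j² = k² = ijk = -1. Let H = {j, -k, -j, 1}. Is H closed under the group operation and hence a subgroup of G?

-k ∈ H but its inverse k ∉ H, so H is not a subgroup.

No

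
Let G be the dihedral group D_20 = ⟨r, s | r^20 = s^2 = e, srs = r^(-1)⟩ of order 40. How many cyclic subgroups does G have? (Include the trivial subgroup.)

Group the elements of G by the cyclic subgroup they generate; each cyclic subgroup of order d accounts for φ(d) elements.
Cyclic subgroups by order — order 1: 1; order 2: 21; order 4: 1; order 5: 1; order 10: 1; order 20: 1.
Total: 26.

26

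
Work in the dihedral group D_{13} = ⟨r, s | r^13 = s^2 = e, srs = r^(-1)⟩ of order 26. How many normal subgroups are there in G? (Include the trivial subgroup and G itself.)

3

G has 16 subgroups. Checking conjugation-invariance by order — order 1: 1/1 normal; order 2: 0/13 normal; order 13: 1/1 normal; order 26: 1/1 normal.
Total normal subgroups: 3.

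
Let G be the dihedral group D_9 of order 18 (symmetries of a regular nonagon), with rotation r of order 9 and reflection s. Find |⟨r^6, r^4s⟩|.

6

|⟨r^6⟩| = 3 and |⟨r^4s⟩| = 2, so |H| is a multiple of lcm(3, 2) = 6 and divides |G| = 18.
Closing under the operation: H = {e, r^3, r^6, rs, r^4s, r^7s}, so |H| = 6.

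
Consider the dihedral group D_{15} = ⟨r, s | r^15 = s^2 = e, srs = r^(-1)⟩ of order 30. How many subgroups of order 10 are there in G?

3

|G| = 30 and 10 | 30, so subgroups of order 10 are possible by Lagrange.
The subgroups of order 10 are: {e, r^3, r^6, r^9, r^12, rs, r^4s, r^7s, r^10s, r^13s}; {e, r^3, r^6, r^9, r^12, r^2s, r^5s, r^8s, r^11s, r^14s}; {e, r^3, r^6, r^9, r^12, s, r^3s, r^6s, r^9s, r^12s}.
So G has 3 subgroups of order 10.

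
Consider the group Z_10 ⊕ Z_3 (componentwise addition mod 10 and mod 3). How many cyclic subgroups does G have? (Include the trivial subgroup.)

8

Group the elements of G by the cyclic subgroup they generate; each cyclic subgroup of order d accounts for φ(d) elements.
Cyclic subgroups by order — order 1: 1; order 2: 1; order 3: 1; order 5: 1; order 6: 1; order 10: 1; order 15: 1; order 30: 1.
Total: 8.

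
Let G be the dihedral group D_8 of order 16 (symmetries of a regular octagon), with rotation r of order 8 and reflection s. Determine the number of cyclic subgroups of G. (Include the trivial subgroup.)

Each element a generates a cyclic subgroup ⟨a⟩; distinct elements may generate the same one (a cyclic group of order d has φ(d) generators).
Cyclic subgroups by order — order 1: 1; order 2: 9; order 4: 1; order 8: 1.
Total: 12.

12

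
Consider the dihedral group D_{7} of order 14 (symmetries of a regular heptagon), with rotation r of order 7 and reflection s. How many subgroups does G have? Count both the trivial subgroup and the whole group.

10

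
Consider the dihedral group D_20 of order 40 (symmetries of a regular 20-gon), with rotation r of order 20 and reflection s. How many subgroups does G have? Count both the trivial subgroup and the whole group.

48

|G| = 40, so by Lagrange every subgroup order divides 40. Divisors: 1, 2, 4, 5, 8, 10, 20, 40.
Subgroups by order — order 1: 1; order 2: 21; order 4: 11; order 5: 1; order 8: 5; order 10: 5; order 20: 3; order 40: 1.
Total: 1 + 21 + 11 + 1 + 5 + 5 + 3 + 1 = 48.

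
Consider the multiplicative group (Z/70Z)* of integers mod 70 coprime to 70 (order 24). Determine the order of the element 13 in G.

Compute successive powers of 13 mod 70: 13, 29, 27, 1; 13^4 ≡ 1 (mod 70).
So |⟨13⟩| = 4.

4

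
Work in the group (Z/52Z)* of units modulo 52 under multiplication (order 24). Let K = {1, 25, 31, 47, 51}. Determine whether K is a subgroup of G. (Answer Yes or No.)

No

|K| = 5 does not divide |G| = 24, so by Lagrange K is not a subgroup.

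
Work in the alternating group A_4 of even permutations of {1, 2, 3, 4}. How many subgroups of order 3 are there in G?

4

|G| = 12 and 3 | 12, so subgroups of order 3 are possible by Lagrange.
The subgroups of order 3 are: {e, (1 2 3), (1 3 2)}; {e, (1 2 4), (1 4 2)}; {e, (1 3 4), (1 4 3)}; {e, (2 3 4), (2 4 3)}.
So G has 4 subgroups of order 3.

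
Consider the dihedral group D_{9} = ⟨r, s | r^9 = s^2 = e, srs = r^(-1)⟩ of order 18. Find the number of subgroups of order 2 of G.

|G| = 18 and 2 | 18, so subgroups of order 2 are possible by Lagrange.
The subgroups of order 2 are: {e, r^2s}; {e, r^3s}; {e, r^4s}; {e, r^5s}; … (9 in all).
So G has 9 subgroups of order 2.

9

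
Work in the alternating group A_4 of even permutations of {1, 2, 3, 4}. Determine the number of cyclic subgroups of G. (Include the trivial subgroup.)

8

Each element a generates a cyclic subgroup ⟨a⟩; distinct elements may generate the same one (a cyclic group of order d has φ(d) generators).
Cyclic subgroups by order — order 1: 1; order 2: 3; order 3: 4.
Total: 8.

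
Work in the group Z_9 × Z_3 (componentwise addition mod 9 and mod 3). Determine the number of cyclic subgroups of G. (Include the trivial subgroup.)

8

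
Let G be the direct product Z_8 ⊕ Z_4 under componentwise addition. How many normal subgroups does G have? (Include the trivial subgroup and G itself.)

22

G is abelian, so every subgroup is normal.
G has 22 subgroups in total, hence 22 normal subgroups.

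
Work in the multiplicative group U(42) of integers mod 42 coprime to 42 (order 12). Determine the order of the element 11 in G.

Compute successive powers of 11 mod 42: 11, 37, 29, 25, 23, 1; 11^6 ≡ 1 (mod 42).
So |⟨11⟩| = 6.

6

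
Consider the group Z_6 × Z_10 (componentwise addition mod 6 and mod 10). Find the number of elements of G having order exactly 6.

An element (a,b) has order lcm(ord(a), ord(b)); count pairs with lcm equal to 6.
Enumerating gives 6 such elements.

6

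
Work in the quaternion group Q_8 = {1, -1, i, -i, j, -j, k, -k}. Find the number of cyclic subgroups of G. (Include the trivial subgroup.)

Group the elements of G by the cyclic subgroup they generate; each cyclic subgroup of order d accounts for φ(d) elements.
Cyclic subgroups by order — order 1: 1; order 2: 1; order 4: 3.
Total: 5.

5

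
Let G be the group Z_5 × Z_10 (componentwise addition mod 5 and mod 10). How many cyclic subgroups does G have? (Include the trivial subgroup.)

Each element a generates a cyclic subgroup ⟨a⟩; distinct elements may generate the same one (a cyclic group of order d has φ(d) generators).
Cyclic subgroups by order — order 1: 1; order 2: 1; order 5: 6; order 10: 6.
Total: 14.

14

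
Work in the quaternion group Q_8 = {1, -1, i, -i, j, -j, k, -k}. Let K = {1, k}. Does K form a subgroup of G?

No

k ∈ K but its inverse -k ∉ K, so K is not a subgroup.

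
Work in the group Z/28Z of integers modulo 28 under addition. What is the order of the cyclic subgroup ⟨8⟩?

In Z/28Z, the order of an element a is n/gcd(a, n).
gcd(8, 28) = 4, so |⟨8⟩| = 28/4 = 7.

7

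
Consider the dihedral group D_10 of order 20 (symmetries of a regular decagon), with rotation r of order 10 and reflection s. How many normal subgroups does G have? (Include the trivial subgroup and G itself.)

7

G has 22 subgroups. Checking conjugation-invariance by order — order 1: 1/1 normal; order 2: 1/11 normal; order 4: 0/5 normal; order 5: 1/1 normal; order 10: 3/3 normal; order 20: 1/1 normal.
Total normal subgroups: 7.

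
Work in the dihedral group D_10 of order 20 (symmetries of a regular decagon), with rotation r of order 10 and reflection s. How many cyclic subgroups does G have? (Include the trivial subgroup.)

Each element a generates a cyclic subgroup ⟨a⟩; distinct elements may generate the same one (a cyclic group of order d has φ(d) generators).
Cyclic subgroups by order — order 1: 1; order 2: 11; order 5: 1; order 10: 1.
Total: 14.

14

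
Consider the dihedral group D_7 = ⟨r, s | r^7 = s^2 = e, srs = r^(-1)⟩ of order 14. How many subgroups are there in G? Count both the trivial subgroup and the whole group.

|G| = 14, so by Lagrange every subgroup order divides 14. Divisors: 1, 2, 7, 14.
Subgroups by order — order 1: 1; order 2: 7; order 7: 1; order 14: 1.
Total: 1 + 7 + 1 + 1 = 10.

10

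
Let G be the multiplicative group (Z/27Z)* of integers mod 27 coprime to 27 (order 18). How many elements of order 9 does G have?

6

The elements of order 9 are: 4, 7, 13, 16, 22, 25.
That's 6.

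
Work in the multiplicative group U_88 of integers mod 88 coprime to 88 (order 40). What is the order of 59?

10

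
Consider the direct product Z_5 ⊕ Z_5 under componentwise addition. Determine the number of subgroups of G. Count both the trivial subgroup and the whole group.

|G| = 25, so by Lagrange every subgroup order divides 25. Divisors: 1, 5, 25.
Subgroups by order — order 1: 1; order 5: 6; order 25: 1.
Total: 1 + 6 + 1 = 8.

8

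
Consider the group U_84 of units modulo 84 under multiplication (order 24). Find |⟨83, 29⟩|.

4

|⟨83⟩| = 2 and |⟨29⟩| = 2, so |H| is a multiple of lcm(2, 2) = 2 and divides |G| = 24.
Closing under the operation: H = {1, 29, 55, 83}, so |H| = 4.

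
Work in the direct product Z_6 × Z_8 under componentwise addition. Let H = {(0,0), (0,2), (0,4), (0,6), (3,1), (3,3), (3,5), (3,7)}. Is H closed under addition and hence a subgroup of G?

|H| = 8 divides |G| = 48, consistent with Lagrange.
H contains the identity, every element's inverse is in H, and H is closed under +: it is a subgroup.
In fact H = ⟨(3,1)⟩.

Yes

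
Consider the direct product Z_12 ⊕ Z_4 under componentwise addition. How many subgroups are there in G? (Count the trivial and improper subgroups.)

30

|G| = 48, so by Lagrange every subgroup order divides 48. Divisors: 1, 2, 3, 4, 6, 8, 12, 16, 24, 48.
Subgroups by order — order 1: 1; order 2: 3; order 3: 1; order 4: 7; order 6: 3; order 8: 3; order 12: 7; order 16: 1; order 24: 3; order 48: 1.
Total: 1 + 3 + 1 + 7 + 3 + 3 + 7 + 1 + 3 + 1 = 30.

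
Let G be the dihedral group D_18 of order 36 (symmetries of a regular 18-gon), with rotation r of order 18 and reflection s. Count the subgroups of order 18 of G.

|G| = 36 and 18 | 36, so subgroups of order 18 are possible by Lagrange.
The subgroups of order 18 are: {e, r, r^2, r^3, r^4, r^5, r^6, r^7, r^8, r^9, r^10, r^11, r^12, r^13, r^14, r^15, r^16, r^17}; {e, r^2, r^4, r^6, r^8, r^10, r^12, r^14, r^16, s, r^2s, r^4s, r^6s, r^8s, r^10s, r^12s, r^14s, r^16s}; {e, r^2, r^4, r^6, r^8, r^10, r^12, r^14, r^16, rs, r^3s, r^5s, r^7s, r^9s, r^11s, r^13s, r^15s, r^17s}.
So G has 3 subgroups of order 18.

3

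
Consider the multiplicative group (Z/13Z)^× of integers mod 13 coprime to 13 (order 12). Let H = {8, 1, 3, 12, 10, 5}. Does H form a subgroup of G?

3 ∈ H but its inverse 9 ∉ H, so H is not a subgroup.

No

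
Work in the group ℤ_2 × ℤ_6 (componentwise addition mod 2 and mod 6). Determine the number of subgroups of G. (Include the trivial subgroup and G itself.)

|G| = 12, so by Lagrange every subgroup order divides 12. Divisors: 1, 2, 3, 4, 6, 12.
Subgroups by order — order 1: 1; order 2: 3; order 3: 1; order 4: 1; order 6: 3; order 12: 1.
Total: 1 + 3 + 1 + 1 + 3 + 1 = 10.

10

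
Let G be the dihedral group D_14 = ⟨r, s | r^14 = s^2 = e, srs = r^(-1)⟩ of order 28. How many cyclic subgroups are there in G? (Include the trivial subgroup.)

A cyclic subgroup of order d is generated by each of its φ(d) elements of order d, so the cyclic subgroups of order d number (#elements of order d)/φ(d).
Cyclic subgroups by order — order 1: 1; order 2: 15; order 7: 1; order 14: 1.
Total: 18.

18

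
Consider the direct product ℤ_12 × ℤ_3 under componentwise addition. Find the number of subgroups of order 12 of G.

|G| = 36 and 12 | 36, so subgroups of order 12 are possible by Lagrange.
The subgroups of order 12 are: {(0,0), (0,1), (0,2), (3,0), (3,1), (3,2), (6,0), (6,1), (6,2), (9,0), (9,1), (9,2)}; {(0,0), (1,0), (2,0), (3,0), (4,0), (5,0), (6,0), (7,0), (8,0), (9,0), (10,0), (11,0)}; {(0,0), (1,1), (2,2), (3,0), (4,1), (5,2), (6,0), (7,1), (8,2), (9,0), (10,1), (11,2)}; {(0,0), (1,2), (2,1), (3,0), (4,2), (5,1), (6,0), (7,2), (8,1), (9,0), (10,2), (11,1)}.
So G has 4 subgroups of order 12.

4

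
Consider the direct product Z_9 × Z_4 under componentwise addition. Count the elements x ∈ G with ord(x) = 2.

1

An element (a,b) has order lcm(ord(a), ord(b)); count pairs with lcm equal to 2.
Enumerating gives 1 such elements.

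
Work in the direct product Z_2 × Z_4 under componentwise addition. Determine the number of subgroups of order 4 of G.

3

|G| = 8 and 4 | 8, so subgroups of order 4 are possible by Lagrange.
The subgroups of order 4 are: {(0,0), (0,1), (0,2), (0,3)}; {(0,0), (0,2), (1,0), (1,2)}; {(0,0), (0,2), (1,1), (1,3)}.
So G has 3 subgroups of order 4.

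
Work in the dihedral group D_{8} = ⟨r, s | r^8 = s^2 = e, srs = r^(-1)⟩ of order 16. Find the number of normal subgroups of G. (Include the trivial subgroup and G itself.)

7

G has 19 subgroups. Checking conjugation-invariance by order — order 1: 1/1 normal; order 2: 1/9 normal; order 4: 1/5 normal; order 8: 3/3 normal; order 16: 1/1 normal.
Total normal subgroups: 7.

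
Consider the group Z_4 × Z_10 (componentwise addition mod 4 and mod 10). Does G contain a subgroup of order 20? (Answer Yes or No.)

20 | 40. A subgroup of order 20 is {(0,0), (0,1), (0,2), (0,3), (0,4), (0,5), (0,6), (0,7), (0,8), (0,9), (2,0), (2,1), (2,2), (2,3), (2,4), (2,5), (2,6), (2,7), (2,8), (2,9)}.

Yes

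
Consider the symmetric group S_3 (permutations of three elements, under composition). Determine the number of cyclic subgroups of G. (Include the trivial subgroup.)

5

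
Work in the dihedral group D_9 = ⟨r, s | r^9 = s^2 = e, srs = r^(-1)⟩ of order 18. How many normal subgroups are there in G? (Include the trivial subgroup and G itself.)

4

G has 16 subgroups. Checking conjugation-invariance by order — order 1: 1/1 normal; order 2: 0/9 normal; order 3: 1/1 normal; order 6: 0/3 normal; order 9: 1/1 normal; order 18: 1/1 normal.
Total normal subgroups: 4.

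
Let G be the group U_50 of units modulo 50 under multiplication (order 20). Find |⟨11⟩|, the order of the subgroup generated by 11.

Compute successive powers of 11 mod 50: 11, 21, 31, 41, 1; 11^5 ≡ 1 (mod 50).
So |⟨11⟩| = 5.

5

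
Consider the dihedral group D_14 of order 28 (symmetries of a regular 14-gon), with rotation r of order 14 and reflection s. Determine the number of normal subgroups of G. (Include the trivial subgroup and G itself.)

G has 28 subgroups. Checking conjugation-invariance by order — order 1: 1/1 normal; order 2: 1/15 normal; order 4: 0/7 normal; order 7: 1/1 normal; order 14: 3/3 normal; order 28: 1/1 normal.
Total normal subgroups: 7.

7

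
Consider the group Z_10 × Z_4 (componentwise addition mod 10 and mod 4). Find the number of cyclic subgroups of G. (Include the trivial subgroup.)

12

Each element a generates a cyclic subgroup ⟨a⟩; distinct elements may generate the same one (a cyclic group of order d has φ(d) generators).
Cyclic subgroups by order — order 1: 1; order 2: 3; order 4: 2; order 5: 1; order 10: 3; order 20: 2.
Total: 12.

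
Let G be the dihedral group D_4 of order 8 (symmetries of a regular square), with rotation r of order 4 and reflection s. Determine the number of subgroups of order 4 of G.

|G| = 8 and 4 | 8, so subgroups of order 4 are possible by Lagrange.
The subgroups of order 4 are: {e, r, r^2, r^3}; {e, r^2, s, r^2s}; {e, r^2, rs, r^3s}.
So G has 3 subgroups of order 4.

3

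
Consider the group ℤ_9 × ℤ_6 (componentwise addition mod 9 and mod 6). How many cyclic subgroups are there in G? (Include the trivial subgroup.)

Each element a generates a cyclic subgroup ⟨a⟩; distinct elements may generate the same one (a cyclic group of order d has φ(d) generators).
Cyclic subgroups by order — order 1: 1; order 2: 1; order 3: 4; order 6: 4; order 9: 3; order 18: 3.
Total: 16.

16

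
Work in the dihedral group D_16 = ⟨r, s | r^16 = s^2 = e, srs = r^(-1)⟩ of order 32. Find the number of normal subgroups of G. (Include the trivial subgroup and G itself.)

G has 36 subgroups. Checking conjugation-invariance by order — order 1: 1/1 normal; order 2: 1/17 normal; order 4: 1/9 normal; order 8: 1/5 normal; order 16: 3/3 normal; order 32: 1/1 normal.
Total normal subgroups: 8.

8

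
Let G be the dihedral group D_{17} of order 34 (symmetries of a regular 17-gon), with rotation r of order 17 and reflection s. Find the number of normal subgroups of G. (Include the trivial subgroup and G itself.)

3

G has 20 subgroups. Checking conjugation-invariance by order — order 1: 1/1 normal; order 2: 0/17 normal; order 17: 1/1 normal; order 34: 1/1 normal.
Total normal subgroups: 3.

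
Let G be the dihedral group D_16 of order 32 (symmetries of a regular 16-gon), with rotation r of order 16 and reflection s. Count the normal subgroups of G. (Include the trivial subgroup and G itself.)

8

G has 36 subgroups. Checking conjugation-invariance by order — order 1: 1/1 normal; order 2: 1/17 normal; order 4: 1/9 normal; order 8: 1/5 normal; order 16: 3/3 normal; order 32: 1/1 normal.
Total normal subgroups: 8.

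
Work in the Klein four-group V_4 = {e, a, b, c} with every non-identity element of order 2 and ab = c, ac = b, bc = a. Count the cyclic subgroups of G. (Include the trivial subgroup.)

4

Group the elements of G by the cyclic subgroup they generate; each cyclic subgroup of order d accounts for φ(d) elements.
Cyclic subgroups by order — order 1: 1; order 2: 3.
Total: 4.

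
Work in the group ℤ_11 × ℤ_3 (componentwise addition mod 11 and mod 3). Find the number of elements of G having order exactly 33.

An element (a,b) has order lcm(ord(a), ord(b)); count pairs with lcm equal to 33.
Enumerating gives 20 such elements.

20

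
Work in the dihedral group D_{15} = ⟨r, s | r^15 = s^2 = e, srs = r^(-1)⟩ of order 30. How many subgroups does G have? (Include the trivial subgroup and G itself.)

|G| = 30, so by Lagrange every subgroup order divides 30. Divisors: 1, 2, 3, 5, 6, 10, 15, 30.
Subgroups by order — order 1: 1; order 2: 15; order 3: 1; order 5: 1; order 6: 5; order 10: 3; order 15: 1; order 30: 1.
Total: 1 + 15 + 1 + 1 + 5 + 3 + 1 + 1 = 28.

28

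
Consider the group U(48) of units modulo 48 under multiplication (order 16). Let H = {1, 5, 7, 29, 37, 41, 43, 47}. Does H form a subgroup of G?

37 ∈ H but its inverse 13 ∉ H, so H is not a subgroup.

No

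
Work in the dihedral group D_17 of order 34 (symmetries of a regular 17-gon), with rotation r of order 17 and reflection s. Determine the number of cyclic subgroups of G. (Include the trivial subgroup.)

19

Group the elements of G by the cyclic subgroup they generate; each cyclic subgroup of order d accounts for φ(d) elements.
Cyclic subgroups by order — order 1: 1; order 2: 17; order 17: 1.
Total: 19.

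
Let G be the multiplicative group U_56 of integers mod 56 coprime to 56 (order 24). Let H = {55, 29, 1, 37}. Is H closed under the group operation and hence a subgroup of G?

37 ∈ H but its inverse 53 ∉ H, so H is not a subgroup.

No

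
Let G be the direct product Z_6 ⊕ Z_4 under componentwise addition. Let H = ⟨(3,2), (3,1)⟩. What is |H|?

8

|⟨(3,2)⟩| = 2 and |⟨(3,1)⟩| = 4, so |H| is a multiple of lcm(2, 4) = 4 and divides |G| = 24.
Closing under the operation: H = {(0,0), (0,1), (0,2), (0,3), (3,0), (3,1), (3,2), (3,3)}, so |H| = 8.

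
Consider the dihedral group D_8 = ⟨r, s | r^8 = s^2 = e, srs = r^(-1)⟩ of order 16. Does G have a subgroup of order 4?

4 | 16. A subgroup of order 4 is {e, r^2, r^4, r^6}.

Yes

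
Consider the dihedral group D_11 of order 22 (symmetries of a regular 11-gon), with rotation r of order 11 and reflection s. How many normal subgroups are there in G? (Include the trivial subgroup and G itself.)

3

G has 14 subgroups. Checking conjugation-invariance by order — order 1: 1/1 normal; order 2: 0/11 normal; order 11: 1/1 normal; order 22: 1/1 normal.
Total normal subgroups: 3.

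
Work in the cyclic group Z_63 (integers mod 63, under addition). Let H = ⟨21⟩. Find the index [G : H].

21

|⟨21⟩| = 3 and |G| = 63.
By Lagrange, [G : H] = |G|/|H| = 63/3 = 21.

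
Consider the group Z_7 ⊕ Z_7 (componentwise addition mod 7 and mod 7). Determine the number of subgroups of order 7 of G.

|G| = 49 and 7 | 49, so subgroups of order 7 are possible by Lagrange.
The subgroups of order 7 are: {(0,0), (0,1), (0,2), (0,3), (0,4), (0,5), (0,6)}; {(0,0), (1,0), (2,0), (3,0), (4,0), (5,0), (6,0)}; {(0,0), (1,1), (2,2), (3,3), (4,4), (5,5), (6,6)}; {(0,0), (1,2), (2,4), (3,6), (4,1), (5,3), (6,5)}; … (8 in all).
So G has 8 subgroups of order 7.

8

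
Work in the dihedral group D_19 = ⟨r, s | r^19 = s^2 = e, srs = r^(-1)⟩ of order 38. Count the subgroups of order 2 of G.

|G| = 38 and 2 | 38, so subgroups of order 2 are possible by Lagrange.
The subgroups of order 2 are: {e, r^10s}; {e, r^11s}; {e, r^12s}; {e, r^13s}; … (19 in all).
So G has 19 subgroups of order 2.

19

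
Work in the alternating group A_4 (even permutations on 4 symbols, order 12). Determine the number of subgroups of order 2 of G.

|G| = 12 and 2 | 12, so subgroups of order 2 are possible by Lagrange.
The subgroups of order 2 are: {e, (1 2)(3 4)}; {e, (1 3)(2 4)}; {e, (1 4)(2 3)}.
So G has 3 subgroups of order 2.

3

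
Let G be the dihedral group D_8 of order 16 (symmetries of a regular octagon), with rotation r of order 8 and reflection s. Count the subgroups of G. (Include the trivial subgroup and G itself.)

|G| = 16, so by Lagrange every subgroup order divides 16. Divisors: 1, 2, 4, 8, 16.
Subgroups by order — order 1: 1; order 2: 9; order 4: 5; order 8: 3; order 16: 1.
Total: 1 + 9 + 5 + 3 + 1 = 19.

19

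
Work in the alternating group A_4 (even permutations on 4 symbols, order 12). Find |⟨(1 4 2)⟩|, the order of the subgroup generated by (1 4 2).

3

Computing powers of (1 4 2): the smallest k with ((1 4 2))^k = e is k = 3.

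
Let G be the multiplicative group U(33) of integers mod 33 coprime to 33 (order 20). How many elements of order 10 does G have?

12

Enumerating element orders in G gives 12 elements of order 10.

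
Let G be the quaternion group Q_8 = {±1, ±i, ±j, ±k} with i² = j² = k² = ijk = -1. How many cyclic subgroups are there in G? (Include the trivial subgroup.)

5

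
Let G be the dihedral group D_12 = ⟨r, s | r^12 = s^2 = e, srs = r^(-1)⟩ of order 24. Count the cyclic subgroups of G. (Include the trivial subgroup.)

Group the elements of G by the cyclic subgroup they generate; each cyclic subgroup of order d accounts for φ(d) elements.
Cyclic subgroups by order — order 1: 1; order 2: 13; order 3: 1; order 4: 1; order 6: 1; order 12: 1.
Total: 18.

18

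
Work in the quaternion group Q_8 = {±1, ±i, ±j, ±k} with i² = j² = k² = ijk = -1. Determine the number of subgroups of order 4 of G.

3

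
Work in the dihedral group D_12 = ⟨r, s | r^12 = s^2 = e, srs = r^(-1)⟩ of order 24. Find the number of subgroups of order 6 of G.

|G| = 24 and 6 | 24, so subgroups of order 6 are possible by Lagrange.
The subgroups of order 6 are: {e, r^2, r^4, r^6, r^8, r^10}; {e, r^4, r^8, r^2s, r^6s, r^10s}; {e, r^4, r^8, r^3s, r^7s, r^11s}; {e, r^4, r^8, s, r^4s, r^8s}; … (5 in all).
So G has 5 subgroups of order 6.

5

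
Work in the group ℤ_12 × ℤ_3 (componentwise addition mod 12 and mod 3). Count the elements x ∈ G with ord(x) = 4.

An element (a,b) has order lcm(ord(a), ord(b)); count pairs with lcm equal to 4.
Enumerating gives 2 such elements.

2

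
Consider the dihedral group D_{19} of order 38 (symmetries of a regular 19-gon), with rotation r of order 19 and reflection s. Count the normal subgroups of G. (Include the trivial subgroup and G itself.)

3

G has 22 subgroups. Checking conjugation-invariance by order — order 1: 1/1 normal; order 2: 0/19 normal; order 19: 1/1 normal; order 38: 1/1 normal.
Total normal subgroups: 3.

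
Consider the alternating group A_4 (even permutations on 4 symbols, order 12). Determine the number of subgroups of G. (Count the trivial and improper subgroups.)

|G| = 12, so by Lagrange every subgroup order divides 12. Divisors: 1, 2, 3, 4, 6, 12.
Subgroups by order — order 1: 1; order 2: 3; order 3: 4; order 4: 1; order 6: 0; order 12: 1.
Total: 1 + 3 + 4 + 1 + 0 + 1 = 10.

10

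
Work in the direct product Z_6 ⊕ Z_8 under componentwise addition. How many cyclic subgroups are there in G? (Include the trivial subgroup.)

Each element a generates a cyclic subgroup ⟨a⟩; distinct elements may generate the same one (a cyclic group of order d has φ(d) generators).
Cyclic subgroups by order — order 1: 1; order 2: 3; order 3: 1; order 4: 2; order 6: 3; order 8: 2; order 12: 2; order 24: 2.
Total: 16.

16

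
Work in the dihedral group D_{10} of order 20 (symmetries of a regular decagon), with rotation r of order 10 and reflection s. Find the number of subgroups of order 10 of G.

3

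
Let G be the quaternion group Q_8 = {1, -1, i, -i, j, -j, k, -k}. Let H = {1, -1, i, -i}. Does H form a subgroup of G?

|H| = 4 divides |G| = 8, consistent with Lagrange.
H contains the identity, every element's inverse is in H, and H is closed under ·: it is a subgroup.
In fact H = ⟨-i⟩.

Yes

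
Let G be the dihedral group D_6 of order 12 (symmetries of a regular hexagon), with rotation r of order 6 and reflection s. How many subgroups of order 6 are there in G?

|G| = 12 and 6 | 12, so subgroups of order 6 are possible by Lagrange.
The subgroups of order 6 are: {e, r, r^2, r^3, r^4, r^5}; {e, r^2, r^4, s, r^2s, r^4s}; {e, r^2, r^4, rs, r^3s, r^5s}.
So G has 3 subgroups of order 6.

3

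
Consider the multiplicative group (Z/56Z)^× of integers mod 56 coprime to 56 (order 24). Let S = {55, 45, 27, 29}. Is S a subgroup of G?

The identity 1 ∉ S, so S is not a subgroup.

No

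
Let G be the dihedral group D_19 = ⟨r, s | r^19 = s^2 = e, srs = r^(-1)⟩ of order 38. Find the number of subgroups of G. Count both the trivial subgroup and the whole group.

|G| = 38, so by Lagrange every subgroup order divides 38. Divisors: 1, 2, 19, 38.
Subgroups by order — order 1: 1; order 2: 19; order 19: 1; order 38: 1.
Total: 1 + 19 + 1 + 1 = 22.

22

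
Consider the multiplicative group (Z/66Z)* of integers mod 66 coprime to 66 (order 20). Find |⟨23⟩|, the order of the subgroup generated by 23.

Compute successive powers of 23 mod 66: 23, 1; 23^2 ≡ 1 (mod 66).
So |⟨23⟩| = 2.

2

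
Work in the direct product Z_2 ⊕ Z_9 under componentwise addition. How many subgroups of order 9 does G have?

1

|G| = 18 and 9 | 18, so subgroups of order 9 are possible by Lagrange.
The subgroups of order 9 are: {(0,0), (0,1), (0,2), (0,3), (0,4), (0,5), (0,6), (0,7), (0,8)}.
So G has 1 subgroup of order 9.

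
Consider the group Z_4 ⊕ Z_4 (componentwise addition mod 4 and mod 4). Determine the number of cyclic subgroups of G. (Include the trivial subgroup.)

10

Each element a generates a cyclic subgroup ⟨a⟩; distinct elements may generate the same one (a cyclic group of order d has φ(d) generators).
Cyclic subgroups by order — order 1: 1; order 2: 3; order 4: 6.
Total: 10.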